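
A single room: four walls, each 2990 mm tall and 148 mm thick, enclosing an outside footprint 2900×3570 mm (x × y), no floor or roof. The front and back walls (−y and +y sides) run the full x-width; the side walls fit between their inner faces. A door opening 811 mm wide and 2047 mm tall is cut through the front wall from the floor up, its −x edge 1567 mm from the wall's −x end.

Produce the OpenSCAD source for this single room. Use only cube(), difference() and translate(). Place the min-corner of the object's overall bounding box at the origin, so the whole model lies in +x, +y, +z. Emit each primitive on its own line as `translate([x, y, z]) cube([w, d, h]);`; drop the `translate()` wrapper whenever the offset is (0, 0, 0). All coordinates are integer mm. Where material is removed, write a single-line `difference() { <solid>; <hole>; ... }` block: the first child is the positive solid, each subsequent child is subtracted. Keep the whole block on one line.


difference() { cube([2900, 148, 2990]); translate([1567, 0, 0]) cube([811, 148, 2047]); }
translate([0, 3422, 0]) cube([2900, 148, 2990]);
translate([0, 148, 0]) cube([148, 3274, 2990]);
translate([2752, 148, 0]) cube([148, 3274, 2990]);


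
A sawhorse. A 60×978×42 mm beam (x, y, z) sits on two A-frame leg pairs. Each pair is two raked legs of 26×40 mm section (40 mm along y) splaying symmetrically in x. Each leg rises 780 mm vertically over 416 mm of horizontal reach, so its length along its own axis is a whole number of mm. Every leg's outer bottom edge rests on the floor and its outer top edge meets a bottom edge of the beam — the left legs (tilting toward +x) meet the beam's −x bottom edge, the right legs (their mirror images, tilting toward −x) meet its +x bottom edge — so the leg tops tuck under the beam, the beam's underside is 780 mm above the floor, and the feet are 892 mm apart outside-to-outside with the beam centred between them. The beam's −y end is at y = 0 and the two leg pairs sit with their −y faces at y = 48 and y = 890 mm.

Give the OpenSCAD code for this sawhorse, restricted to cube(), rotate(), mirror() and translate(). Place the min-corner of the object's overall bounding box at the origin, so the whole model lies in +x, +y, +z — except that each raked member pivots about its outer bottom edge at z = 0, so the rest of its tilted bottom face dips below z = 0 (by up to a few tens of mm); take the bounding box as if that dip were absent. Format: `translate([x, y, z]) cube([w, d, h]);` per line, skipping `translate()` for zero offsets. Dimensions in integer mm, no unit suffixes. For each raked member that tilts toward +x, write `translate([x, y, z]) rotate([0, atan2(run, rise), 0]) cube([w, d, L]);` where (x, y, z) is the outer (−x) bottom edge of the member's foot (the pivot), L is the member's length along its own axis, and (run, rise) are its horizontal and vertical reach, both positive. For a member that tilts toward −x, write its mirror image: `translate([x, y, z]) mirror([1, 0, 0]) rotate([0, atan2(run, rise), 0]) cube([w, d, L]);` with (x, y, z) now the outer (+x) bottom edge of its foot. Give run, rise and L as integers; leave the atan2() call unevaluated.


translate([416, 0, 780]) cube([60, 978, 42]);
translate([0, 48, 0]) rotate([0, atan2(416, 780), 0]) cube([26, 40, 884]);
translate([892, 48, 0]) mirror([1, 0, 0]) rotate([0, atan2(416, 780), 0]) cube([26, 40, 884]);
translate([0, 890, 0]) rotate([0, atan2(416, 780), 0]) cube([26, 40, 884]);
translate([892, 890, 0]) mirror([1, 0, 0]) rotate([0, atan2(416, 780), 0]) cube([26, 40, 884]);


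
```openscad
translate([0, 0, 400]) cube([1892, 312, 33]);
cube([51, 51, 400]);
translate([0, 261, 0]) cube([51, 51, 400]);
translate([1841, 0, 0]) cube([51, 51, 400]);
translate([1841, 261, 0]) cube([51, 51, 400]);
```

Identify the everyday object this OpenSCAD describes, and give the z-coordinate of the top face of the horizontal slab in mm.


A bench. The seat-top height is 433 mm.

A long slab on four corner posts — a bench. The slab sits at z = 400 with thickness 33, so the top is 400 + 33 = 433 mm.


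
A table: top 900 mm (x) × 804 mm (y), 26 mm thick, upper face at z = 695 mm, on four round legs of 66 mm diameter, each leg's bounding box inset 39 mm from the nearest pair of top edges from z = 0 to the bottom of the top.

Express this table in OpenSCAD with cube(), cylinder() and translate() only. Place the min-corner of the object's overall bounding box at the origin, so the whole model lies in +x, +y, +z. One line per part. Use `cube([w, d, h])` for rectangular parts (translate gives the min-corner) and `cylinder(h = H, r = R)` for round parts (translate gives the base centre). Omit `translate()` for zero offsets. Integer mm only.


translate([0, 0, 669]) cube([900, 804, 26]);
translate([72, 72, 0]) cylinder(h = 669, r = 33);
translate([828, 72, 0]) cylinder(h = 669, r = 33);
translate([72, 732, 0]) cylinder(h = 669, r = 33);
translate([828, 732, 0]) cylinder(h = 669, r = 33);


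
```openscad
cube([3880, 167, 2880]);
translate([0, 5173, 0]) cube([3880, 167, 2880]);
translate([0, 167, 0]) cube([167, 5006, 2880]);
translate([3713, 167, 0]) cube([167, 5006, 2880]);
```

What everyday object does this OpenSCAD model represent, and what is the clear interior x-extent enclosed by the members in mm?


A house (or room) frame. The interior width is 3546 mm.

Four 2880 mm walls enclosing a rectangle with no floor or roof — a room or house frame. Outside width is 3880 mm and wall thickness is 167 mm, so the interior width is 3880 − 2 × 167 = 3546 mm.


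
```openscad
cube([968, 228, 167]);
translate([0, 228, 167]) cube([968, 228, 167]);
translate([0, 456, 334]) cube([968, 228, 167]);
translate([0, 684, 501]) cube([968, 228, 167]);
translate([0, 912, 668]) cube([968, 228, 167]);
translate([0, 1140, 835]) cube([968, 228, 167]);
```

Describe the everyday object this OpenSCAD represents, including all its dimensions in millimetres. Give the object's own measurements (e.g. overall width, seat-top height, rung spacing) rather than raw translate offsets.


A straight staircase of 6 solid steps. Each step is 968 mm wide (x), 228 mm deep (y, the going) and 167 mm tall (the rise). The first step rests on the floor; each subsequent step sits one going further in +y and one rise higher in +z, directly behind and above the previous step with no overlap.


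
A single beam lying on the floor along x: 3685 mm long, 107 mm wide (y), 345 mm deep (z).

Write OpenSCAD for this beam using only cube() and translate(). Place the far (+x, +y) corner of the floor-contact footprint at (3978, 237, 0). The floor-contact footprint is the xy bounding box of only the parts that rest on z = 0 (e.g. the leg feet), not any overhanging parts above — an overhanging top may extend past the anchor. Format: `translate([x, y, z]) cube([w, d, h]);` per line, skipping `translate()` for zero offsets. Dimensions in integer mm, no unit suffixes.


translate([293, 130, 0]) cube([3685, 107, 345]);


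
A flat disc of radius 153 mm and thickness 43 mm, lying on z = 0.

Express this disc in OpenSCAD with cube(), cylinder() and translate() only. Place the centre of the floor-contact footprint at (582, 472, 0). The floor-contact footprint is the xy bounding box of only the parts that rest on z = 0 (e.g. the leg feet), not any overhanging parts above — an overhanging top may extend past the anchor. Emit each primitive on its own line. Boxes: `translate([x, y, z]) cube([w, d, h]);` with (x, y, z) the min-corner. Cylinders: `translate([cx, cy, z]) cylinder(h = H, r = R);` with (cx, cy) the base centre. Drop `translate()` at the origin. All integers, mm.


translate([582, 472, 0]) cylinder(h = 43, r = 153);


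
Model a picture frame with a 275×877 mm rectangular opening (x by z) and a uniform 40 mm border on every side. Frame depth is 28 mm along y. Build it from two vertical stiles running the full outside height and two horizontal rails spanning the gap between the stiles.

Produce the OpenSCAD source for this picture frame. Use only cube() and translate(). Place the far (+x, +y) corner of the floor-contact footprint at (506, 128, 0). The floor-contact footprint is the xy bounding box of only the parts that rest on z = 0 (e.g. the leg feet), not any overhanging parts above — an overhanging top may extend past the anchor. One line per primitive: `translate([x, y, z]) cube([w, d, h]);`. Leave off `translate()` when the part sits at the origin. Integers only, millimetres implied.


translate([151, 100, 0]) cube([40, 28, 957]);
translate([466, 100, 0]) cube([40, 28, 957]);
translate([191, 100, 0]) cube([275, 28, 40]);
translate([191, 100, 917]) cube([275, 28, 40]);


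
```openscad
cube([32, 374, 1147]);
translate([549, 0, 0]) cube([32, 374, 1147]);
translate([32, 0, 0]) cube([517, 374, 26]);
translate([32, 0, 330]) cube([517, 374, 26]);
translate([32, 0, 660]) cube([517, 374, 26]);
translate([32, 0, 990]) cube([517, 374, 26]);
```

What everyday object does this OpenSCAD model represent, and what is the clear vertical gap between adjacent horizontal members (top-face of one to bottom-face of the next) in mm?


A bookshelf. The clear shelf gap is 304 mm.

Two tall side panels with 4 horizontal boards between them — a bookshelf. The first two shelf undersides are at z = 0 and z = 330; with shelf thickness 26, the clear gap is 330 − 0 − 26 = 304 mm.


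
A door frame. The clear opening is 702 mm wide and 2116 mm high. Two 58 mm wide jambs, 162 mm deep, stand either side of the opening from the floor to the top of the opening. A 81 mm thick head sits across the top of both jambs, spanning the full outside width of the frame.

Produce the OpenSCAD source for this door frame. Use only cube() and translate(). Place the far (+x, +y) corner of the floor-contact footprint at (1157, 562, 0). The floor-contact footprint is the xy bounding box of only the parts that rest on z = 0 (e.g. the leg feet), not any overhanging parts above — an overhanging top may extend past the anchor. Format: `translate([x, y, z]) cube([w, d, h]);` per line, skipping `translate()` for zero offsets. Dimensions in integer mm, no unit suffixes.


translate([339, 400, 0]) cube([58, 162, 2116]);
translate([1099, 400, 0]) cube([58, 162, 2116]);
translate([339, 400, 2116]) cube([818, 162, 81]);


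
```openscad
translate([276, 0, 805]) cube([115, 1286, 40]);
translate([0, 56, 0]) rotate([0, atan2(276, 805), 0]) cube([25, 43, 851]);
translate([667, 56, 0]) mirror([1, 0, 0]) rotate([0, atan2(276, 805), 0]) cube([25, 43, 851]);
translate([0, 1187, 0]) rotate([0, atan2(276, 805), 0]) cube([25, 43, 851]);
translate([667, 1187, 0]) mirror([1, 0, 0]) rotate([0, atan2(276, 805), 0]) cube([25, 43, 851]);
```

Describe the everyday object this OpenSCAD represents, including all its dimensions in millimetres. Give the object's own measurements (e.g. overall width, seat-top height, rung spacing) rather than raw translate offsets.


A sawhorse. A 115×1286×40 mm beam (x, y, z) sits on two A-frame leg pairs. Each pair is two raked legs of 25×43 mm section (43 mm along y) splaying symmetrically in x. Each leg rises 805 mm vertically over 276 mm of horizontal reach and is 851 mm long along its own axis. Every leg's outer bottom edge rests on the floor and its outer top edge meets a bottom edge of the beam — the left legs (tilting toward +x) meet the beam's −x bottom edge, the right legs (their mirror images, tilting toward −x) meet its +x bottom edge — so the leg tops tuck under the beam, the beam's underside is 805 mm above the floor, and the feet are 667 mm apart outside-to-outside with the beam centred between them. The two leg pairs are set in 56 mm from either end of the beam.


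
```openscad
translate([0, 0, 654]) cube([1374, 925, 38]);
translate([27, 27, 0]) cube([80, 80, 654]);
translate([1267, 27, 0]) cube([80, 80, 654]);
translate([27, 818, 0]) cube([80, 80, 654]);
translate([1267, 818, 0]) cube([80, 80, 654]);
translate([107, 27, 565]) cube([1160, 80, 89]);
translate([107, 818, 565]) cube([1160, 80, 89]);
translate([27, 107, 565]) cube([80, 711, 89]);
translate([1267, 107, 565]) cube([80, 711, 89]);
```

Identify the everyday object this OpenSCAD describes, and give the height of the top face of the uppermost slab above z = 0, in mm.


A table. The table height is 692 mm.

A 1374×925×38 slab sits at z = 654 on four 80 mm square posts — a table. The top surface is at 654 + 38 = 692 mm.


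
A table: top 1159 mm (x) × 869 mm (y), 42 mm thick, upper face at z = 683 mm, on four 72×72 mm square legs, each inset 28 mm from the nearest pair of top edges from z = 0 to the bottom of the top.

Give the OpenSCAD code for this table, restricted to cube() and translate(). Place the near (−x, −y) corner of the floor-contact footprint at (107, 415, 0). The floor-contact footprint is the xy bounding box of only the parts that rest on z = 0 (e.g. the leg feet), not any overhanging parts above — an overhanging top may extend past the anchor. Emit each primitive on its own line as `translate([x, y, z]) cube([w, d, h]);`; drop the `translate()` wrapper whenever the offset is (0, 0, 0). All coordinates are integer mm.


translate([79, 387, 641]) cube([1159, 869, 42]);
translate([107, 415, 0]) cube([72, 72, 641]);
translate([1138, 415, 0]) cube([72, 72, 641]);
translate([107, 1156, 0]) cube([72, 72, 641]);
translate([1138, 1156, 0]) cube([72, 72, 641]);


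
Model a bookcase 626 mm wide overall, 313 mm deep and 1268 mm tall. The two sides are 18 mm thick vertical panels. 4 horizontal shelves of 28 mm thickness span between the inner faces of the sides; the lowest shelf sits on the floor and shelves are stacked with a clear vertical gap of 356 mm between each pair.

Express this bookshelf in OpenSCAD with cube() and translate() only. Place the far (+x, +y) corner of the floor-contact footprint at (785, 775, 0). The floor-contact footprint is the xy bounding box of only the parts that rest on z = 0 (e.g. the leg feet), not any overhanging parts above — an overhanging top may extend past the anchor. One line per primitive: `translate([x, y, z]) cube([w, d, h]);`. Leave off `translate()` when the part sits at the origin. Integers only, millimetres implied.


translate([159, 462, 0]) cube([18, 313, 1268]);
translate([767, 462, 0]) cube([18, 313, 1268]);
translate([177, 462, 0]) cube([590, 313, 28]);
translate([177, 462, 384]) cube([590, 313, 28]);
translate([177, 462, 768]) cube([590, 313, 28]);
translate([177, 462, 1152]) cube([590, 313, 28]);


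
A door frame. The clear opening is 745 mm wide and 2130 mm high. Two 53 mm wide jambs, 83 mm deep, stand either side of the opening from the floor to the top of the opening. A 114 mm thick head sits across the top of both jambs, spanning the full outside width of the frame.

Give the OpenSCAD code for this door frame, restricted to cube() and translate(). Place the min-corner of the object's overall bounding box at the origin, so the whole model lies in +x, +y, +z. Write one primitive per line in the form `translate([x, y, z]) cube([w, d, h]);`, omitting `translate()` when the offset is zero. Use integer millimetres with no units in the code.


cube([53, 83, 2130]);
translate([798, 0, 0]) cube([53, 83, 2130]);
translate([0, 0, 2130]) cube([851, 83, 114]);


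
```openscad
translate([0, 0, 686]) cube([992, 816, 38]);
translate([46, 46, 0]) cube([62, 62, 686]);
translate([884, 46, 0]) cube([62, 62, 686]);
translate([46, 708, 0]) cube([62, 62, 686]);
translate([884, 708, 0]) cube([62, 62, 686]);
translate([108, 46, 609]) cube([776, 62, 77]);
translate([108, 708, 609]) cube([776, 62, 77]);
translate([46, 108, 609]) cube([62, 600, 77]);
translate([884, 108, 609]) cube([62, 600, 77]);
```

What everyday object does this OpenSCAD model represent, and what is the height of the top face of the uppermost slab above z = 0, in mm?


A table. The table height is 724 mm.

A 992×816×38 slab sits at z = 686 on four 62 mm square posts — a table. The top surface is at 686 + 38 = 724 mm.


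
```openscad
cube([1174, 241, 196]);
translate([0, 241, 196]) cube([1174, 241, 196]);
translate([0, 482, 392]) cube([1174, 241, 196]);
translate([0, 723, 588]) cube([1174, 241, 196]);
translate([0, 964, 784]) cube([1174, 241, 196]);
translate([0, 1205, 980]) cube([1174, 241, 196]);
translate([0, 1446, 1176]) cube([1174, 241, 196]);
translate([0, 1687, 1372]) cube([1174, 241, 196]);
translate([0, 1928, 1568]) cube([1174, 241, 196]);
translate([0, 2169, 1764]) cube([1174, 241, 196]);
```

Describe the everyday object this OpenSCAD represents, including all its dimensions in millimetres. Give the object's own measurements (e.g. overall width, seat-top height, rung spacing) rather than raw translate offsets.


A straight staircase of 10 solid steps. Each step is 1174 mm wide (x), 241 mm deep (y, the going) and 196 mm tall (the rise). The first step rests on the floor; each subsequent step sits one going further in +y and one rise higher in +z, directly behind and above the previous step with no overlap.


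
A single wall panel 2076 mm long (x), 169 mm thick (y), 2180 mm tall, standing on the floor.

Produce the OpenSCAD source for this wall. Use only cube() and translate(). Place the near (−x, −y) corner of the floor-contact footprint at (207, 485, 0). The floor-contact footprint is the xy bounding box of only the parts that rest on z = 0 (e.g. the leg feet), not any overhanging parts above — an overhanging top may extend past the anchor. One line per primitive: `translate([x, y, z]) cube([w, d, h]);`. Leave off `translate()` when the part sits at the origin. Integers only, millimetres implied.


translate([207, 485, 0]) cube([2076, 169, 2180]);


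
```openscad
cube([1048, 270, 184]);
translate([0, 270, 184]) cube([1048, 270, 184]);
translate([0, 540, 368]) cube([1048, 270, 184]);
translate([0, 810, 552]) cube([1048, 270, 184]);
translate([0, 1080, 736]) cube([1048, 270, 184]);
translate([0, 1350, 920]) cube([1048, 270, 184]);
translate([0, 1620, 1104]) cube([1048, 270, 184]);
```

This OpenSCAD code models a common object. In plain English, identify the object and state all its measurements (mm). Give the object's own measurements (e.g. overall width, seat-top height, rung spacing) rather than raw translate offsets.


A straight staircase of 7 solid steps. Each step is 1048 mm wide (x), 270 mm deep (y, the going) and 184 mm tall (the rise). The first step rests on the floor; each subsequent step sits one going further in +y and one rise higher in +z, directly behind and above the previous step with no overlap.


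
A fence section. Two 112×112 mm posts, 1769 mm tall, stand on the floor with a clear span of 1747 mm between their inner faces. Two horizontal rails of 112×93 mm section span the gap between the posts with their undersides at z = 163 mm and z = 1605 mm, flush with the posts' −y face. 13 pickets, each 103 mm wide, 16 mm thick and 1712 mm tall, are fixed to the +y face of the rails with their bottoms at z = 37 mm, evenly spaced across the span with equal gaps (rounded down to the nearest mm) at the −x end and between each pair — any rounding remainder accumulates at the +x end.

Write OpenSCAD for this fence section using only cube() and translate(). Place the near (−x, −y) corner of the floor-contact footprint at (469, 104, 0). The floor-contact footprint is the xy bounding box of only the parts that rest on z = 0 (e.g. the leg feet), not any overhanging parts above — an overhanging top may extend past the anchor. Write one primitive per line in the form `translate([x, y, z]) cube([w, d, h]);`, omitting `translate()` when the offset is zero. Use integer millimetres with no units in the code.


translate([469, 104, 0]) cube([112, 112, 1769]);
translate([2328, 104, 0]) cube([112, 112, 1769]);
translate([581, 104, 163]) cube([1747, 112, 93]);
translate([581, 104, 1605]) cube([1747, 112, 93]);
translate([610, 216, 37]) cube([103, 16, 1712]);
translate([742, 216, 37]) cube([103, 16, 1712]);
translate([874, 216, 37]) cube([103, 16, 1712]);
translate([1006, 216, 37]) cube([103, 16, 1712]);
translate([1138, 216, 37]) cube([103, 16, 1712]);
translate([1270, 216, 37]) cube([103, 16, 1712]);
translate([1402, 216, 37]) cube([103, 16, 1712]);
translate([1534, 216, 37]) cube([103, 16, 1712]);
translate([1666, 216, 37]) cube([103, 16, 1712]);
translate([1798, 216, 37]) cube([103, 16, 1712]);
translate([1930, 216, 37]) cube([103, 16, 1712]);
translate([2062, 216, 37]) cube([103, 16, 1712]);
translate([2194, 216, 37]) cube([103, 16, 1712]);


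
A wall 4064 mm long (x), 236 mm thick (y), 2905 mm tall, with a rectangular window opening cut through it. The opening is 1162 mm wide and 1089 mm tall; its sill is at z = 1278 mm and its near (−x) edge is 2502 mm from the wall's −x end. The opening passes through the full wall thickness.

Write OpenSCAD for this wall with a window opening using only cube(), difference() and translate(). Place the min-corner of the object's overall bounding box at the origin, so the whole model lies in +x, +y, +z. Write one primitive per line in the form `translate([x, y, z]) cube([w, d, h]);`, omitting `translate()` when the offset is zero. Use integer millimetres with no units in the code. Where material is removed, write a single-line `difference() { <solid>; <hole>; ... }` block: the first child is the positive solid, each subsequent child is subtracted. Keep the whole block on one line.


difference() { cube([4064, 236, 2905]); translate([2502, 0, 1278]) cube([1162, 236, 1089]); }


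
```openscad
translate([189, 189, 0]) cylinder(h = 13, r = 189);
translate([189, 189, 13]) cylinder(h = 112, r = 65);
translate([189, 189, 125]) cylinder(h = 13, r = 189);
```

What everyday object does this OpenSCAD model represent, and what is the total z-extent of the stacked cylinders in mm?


A spool. The overall height is 138 mm.

Three coaxial cylinders, large–small–large — a spool. Two 13 mm flanges and a 112 mm core give 13 + 112 + 13 = 138 mm.


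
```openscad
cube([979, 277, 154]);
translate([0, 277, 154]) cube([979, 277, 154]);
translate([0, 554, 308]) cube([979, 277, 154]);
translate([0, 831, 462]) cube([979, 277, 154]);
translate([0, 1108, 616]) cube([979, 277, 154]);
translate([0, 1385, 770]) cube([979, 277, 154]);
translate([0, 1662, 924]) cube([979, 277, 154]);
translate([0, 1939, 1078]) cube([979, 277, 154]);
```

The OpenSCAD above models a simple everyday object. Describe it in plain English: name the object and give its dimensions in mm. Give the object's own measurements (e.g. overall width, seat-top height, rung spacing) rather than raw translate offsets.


A straight staircase of 8 solid steps. Each step is 979 mm wide (x), 277 mm deep (y, the going) and 154 mm tall (the rise). The first step rests on the floor; each subsequent step sits one going further in +y and one rise higher in +z, directly behind and above the previous step with no overlap.


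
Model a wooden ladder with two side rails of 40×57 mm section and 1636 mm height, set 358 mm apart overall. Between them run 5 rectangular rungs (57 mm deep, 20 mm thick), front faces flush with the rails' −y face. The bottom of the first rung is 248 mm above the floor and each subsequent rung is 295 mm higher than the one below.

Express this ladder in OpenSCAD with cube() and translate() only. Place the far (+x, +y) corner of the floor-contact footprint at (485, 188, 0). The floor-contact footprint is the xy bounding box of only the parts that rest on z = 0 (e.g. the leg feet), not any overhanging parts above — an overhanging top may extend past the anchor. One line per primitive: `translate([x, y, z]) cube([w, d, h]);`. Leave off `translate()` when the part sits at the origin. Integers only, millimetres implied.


translate([127, 131, 0]) cube([40, 57, 1636]);
translate([445, 131, 0]) cube([40, 57, 1636]);
translate([167, 131, 248]) cube([278, 57, 20]);
translate([167, 131, 543]) cube([278, 57, 20]);
translate([167, 131, 838]) cube([278, 57, 20]);
translate([167, 131, 1133]) cube([278, 57, 20]);
translate([167, 131, 1428]) cube([278, 57, 20]);


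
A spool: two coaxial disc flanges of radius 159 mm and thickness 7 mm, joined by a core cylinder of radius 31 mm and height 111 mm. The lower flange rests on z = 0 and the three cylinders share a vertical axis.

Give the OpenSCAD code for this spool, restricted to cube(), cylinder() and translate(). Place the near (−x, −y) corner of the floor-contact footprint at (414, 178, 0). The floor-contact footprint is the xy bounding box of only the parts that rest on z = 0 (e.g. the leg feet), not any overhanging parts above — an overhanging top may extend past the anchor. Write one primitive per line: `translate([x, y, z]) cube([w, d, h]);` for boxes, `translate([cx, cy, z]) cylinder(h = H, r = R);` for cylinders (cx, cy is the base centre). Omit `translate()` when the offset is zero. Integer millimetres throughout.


translate([573, 337, 0]) cylinder(h = 7, r = 159);
translate([573, 337, 7]) cylinder(h = 111, r = 31);
translate([573, 337, 118]) cylinder(h = 7, r = 159);


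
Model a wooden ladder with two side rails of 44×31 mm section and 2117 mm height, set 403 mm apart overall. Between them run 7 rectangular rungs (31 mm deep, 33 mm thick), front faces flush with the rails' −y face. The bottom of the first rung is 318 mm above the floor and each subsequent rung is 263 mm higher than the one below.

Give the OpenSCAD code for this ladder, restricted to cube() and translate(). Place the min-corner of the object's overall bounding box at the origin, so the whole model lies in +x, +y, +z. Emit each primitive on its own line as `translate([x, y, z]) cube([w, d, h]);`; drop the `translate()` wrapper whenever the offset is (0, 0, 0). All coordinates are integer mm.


cube([44, 31, 2117]);
translate([359, 0, 0]) cube([44, 31, 2117]);
translate([44, 0, 318]) cube([315, 31, 33]);
translate([44, 0, 581]) cube([315, 31, 33]);
translate([44, 0, 844]) cube([315, 31, 33]);
translate([44, 0, 1107]) cube([315, 31, 33]);
translate([44, 0, 1370]) cube([315, 31, 33]);
translate([44, 0, 1633]) cube([315, 31, 33]);
translate([44, 0, 1896]) cube([315, 31, 33]);


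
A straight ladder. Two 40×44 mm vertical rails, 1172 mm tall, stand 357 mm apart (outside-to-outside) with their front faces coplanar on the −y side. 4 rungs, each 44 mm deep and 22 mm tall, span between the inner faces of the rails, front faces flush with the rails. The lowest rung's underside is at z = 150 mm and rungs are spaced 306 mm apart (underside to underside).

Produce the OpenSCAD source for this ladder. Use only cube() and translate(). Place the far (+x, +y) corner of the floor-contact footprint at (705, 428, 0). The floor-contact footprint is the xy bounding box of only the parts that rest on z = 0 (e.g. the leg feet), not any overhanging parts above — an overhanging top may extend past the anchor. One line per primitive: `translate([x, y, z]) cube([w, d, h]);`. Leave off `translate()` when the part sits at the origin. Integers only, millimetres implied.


// rung span = 357 - 2*40 = 277
// rung[k] z = 150 + k*306
translate([348, 384, 0]) cube([40, 44, 1172]);
translate([665, 384, 0]) cube([40, 44, 1172]);
translate([388, 384, 150]) cube([277, 44, 22]);
translate([388, 384, 456]) cube([277, 44, 22]);
translate([388, 384, 762]) cube([277, 44, 22]);
translate([388, 384, 1068]) cube([277, 44, 22]);


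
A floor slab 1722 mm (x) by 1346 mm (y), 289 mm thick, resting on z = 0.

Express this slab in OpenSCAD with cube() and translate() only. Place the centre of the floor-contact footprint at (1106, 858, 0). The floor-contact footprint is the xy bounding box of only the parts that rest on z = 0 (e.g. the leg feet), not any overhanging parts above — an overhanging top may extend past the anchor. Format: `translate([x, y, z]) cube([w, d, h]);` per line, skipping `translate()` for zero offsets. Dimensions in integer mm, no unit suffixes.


translate([245, 185, 0]) cube([1722, 1346, 289]);


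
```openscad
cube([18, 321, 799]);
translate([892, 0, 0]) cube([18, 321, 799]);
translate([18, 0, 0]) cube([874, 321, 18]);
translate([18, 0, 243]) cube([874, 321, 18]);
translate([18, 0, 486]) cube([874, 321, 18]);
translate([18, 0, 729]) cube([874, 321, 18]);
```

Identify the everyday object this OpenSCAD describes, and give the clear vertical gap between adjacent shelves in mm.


A bookshelf. The clear shelf gap is 225 mm.

Two tall side panels with 4 horizontal boards between them — a bookshelf. The first two shelf undersides are at z = 0 and z = 243; with shelf thickness 18, the clear gap is 243 − 0 − 18 = 225 mm.


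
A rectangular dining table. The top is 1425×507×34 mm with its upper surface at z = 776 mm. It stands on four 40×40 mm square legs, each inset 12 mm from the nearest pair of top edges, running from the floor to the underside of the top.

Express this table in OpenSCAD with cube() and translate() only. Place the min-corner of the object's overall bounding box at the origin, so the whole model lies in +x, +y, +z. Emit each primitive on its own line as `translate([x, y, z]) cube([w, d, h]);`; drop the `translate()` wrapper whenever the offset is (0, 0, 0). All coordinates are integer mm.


// leg_h = 776 - 34 = 742
translate([0, 0, 742]) cube([1425, 507, 34]);
translate([12, 12, 0]) cube([40, 40, 742]);
translate([1373, 12, 0]) cube([40, 40, 742]);
translate([12, 455, 0]) cube([40, 40, 742]);
translate([1373, 455, 0]) cube([40, 40, 742]);


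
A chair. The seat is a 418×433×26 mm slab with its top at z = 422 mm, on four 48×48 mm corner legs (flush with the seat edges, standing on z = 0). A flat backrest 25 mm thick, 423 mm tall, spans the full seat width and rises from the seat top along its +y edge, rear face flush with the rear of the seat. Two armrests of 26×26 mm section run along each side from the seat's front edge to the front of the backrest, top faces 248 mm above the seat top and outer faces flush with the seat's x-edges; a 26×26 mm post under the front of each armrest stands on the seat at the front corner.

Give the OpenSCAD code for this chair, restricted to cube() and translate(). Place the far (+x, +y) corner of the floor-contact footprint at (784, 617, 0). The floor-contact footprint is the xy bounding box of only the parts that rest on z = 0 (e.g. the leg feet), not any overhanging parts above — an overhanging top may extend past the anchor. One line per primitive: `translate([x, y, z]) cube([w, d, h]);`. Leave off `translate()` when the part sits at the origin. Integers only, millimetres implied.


translate([366, 184, 396]) cube([418, 433, 26]);
translate([366, 184, 0]) cube([48, 48, 396]);
translate([736, 184, 0]) cube([48, 48, 396]);
translate([366, 569, 0]) cube([48, 48, 396]);
translate([736, 569, 0]) cube([48, 48, 396]);
translate([366, 592, 422]) cube([418, 25, 423]);
translate([366, 184, 644]) cube([26, 408, 26]);
translate([758, 184, 644]) cube([26, 408, 26]);
translate([366, 184, 422]) cube([26, 26, 222]);
translate([758, 184, 422]) cube([26, 26, 222]);


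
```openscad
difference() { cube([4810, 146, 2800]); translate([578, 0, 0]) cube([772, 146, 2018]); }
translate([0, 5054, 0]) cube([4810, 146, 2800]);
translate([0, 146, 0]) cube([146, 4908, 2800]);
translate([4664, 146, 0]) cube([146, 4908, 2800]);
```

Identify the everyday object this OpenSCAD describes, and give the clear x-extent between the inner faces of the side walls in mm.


A single room. The interior width is 4518 mm.

Four walls enclosing a rectangle with a door in the front wall — a room. Outside width 4810 minus two 146 mm walls gives 4518 mm.


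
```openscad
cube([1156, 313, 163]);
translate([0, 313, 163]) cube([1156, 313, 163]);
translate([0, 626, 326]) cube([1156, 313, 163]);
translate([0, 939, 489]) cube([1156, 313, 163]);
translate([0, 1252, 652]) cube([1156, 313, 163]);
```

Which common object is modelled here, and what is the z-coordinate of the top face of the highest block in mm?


A staircase. The total rise is 815 mm.

5 identical blocks, each offset up and back from the previous — a staircase. Each step is 163 mm tall and there are 5 of them, so the total rise is 5 × 163 = 815 mm.


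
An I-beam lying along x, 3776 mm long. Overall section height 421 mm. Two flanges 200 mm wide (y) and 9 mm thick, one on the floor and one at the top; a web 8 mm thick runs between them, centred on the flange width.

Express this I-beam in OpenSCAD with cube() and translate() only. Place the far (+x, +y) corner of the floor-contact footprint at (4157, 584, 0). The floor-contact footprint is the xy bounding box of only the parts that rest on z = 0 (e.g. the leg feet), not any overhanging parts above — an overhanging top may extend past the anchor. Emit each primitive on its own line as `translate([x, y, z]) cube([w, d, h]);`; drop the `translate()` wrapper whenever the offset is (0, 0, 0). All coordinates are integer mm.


translate([381, 384, 0]) cube([3776, 200, 9]);
translate([381, 480, 9]) cube([3776, 8, 403]);
translate([381, 384, 412]) cube([3776, 200, 9]);


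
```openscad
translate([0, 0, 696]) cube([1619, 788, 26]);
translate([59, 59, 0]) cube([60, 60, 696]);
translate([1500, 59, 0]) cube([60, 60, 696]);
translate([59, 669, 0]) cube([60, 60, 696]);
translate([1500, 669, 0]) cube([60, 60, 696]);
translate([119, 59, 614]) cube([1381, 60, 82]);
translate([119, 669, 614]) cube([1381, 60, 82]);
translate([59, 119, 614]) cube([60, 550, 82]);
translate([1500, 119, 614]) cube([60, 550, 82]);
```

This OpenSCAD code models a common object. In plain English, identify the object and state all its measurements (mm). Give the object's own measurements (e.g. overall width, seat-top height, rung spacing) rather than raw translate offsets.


A table: top 1619 mm (x) × 788 mm (y), 26 mm thick, upper face at z = 722 mm, on four 60×60 mm square legs, each inset 59 mm from the nearest pair of top edges from z = 0 to the bottom of the top. Four apron rails, 60 mm thick and 82 mm tall, run between adjacent legs with their top edges flush with the underside of the top and their outer faces flush with the legs' outer faces.


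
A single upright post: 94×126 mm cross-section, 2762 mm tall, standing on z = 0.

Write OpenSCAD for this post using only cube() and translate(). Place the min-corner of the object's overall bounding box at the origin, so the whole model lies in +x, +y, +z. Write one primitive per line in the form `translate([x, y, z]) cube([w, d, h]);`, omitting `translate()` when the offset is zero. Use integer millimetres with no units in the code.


cube([94, 126, 2762]);


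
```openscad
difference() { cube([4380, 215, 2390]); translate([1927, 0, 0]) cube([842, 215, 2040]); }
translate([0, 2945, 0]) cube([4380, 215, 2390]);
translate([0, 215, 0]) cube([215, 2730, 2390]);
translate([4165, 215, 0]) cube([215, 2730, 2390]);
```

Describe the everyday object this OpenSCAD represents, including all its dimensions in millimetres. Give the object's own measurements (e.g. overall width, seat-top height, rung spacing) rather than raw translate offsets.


A single room: four walls, each 2390 mm tall and 215 mm thick, enclosing an outside footprint 4380×3160 mm (x × y), no floor or roof. The front and back walls (−y and +y sides) run the full x-width; the side walls fit between their inner faces. A door opening 842 mm wide and 2040 mm tall is cut through the front wall from the floor up, its −x edge 1927 mm from the wall's −x end.


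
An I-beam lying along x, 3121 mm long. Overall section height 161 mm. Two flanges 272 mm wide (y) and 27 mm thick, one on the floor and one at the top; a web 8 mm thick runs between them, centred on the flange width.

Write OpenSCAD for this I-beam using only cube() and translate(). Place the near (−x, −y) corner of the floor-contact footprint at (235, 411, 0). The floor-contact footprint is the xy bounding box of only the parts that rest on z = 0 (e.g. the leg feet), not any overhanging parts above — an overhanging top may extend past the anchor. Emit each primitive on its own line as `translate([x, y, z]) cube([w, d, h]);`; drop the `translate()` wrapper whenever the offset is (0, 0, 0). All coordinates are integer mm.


translate([235, 411, 0]) cube([3121, 272, 27]);
translate([235, 543, 27]) cube([3121, 8, 107]);
translate([235, 411, 134]) cube([3121, 272, 27]);


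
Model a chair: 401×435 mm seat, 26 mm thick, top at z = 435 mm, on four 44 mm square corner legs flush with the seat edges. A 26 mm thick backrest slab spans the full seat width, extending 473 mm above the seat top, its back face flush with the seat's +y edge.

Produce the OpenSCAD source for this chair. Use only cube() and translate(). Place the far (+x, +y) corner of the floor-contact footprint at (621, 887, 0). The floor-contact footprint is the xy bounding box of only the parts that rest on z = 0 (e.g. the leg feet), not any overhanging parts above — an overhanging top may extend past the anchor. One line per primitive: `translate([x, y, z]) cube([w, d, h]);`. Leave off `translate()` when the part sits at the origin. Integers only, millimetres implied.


translate([220, 452, 409]) cube([401, 435, 26]);
translate([220, 452, 0]) cube([44, 44, 409]);
translate([577, 452, 0]) cube([44, 44, 409]);
translate([220, 843, 0]) cube([44, 44, 409]);
translate([577, 843, 0]) cube([44, 44, 409]);
translate([220, 861, 435]) cube([401, 26, 473]);


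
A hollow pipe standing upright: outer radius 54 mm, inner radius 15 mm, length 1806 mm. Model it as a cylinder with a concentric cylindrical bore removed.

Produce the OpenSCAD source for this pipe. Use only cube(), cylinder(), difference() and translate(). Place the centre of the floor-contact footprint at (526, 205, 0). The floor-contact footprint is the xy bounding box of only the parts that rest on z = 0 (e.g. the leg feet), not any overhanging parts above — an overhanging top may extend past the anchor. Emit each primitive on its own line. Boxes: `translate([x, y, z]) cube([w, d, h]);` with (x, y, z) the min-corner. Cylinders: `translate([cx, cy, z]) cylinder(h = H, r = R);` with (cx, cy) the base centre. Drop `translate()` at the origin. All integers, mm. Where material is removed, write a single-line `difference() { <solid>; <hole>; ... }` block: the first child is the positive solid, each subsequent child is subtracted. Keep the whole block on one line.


difference() { translate([526, 205, 0]) cylinder(h = 1806, r = 54); translate([526, 205, 0]) cylinder(h = 1806, r = 15); }


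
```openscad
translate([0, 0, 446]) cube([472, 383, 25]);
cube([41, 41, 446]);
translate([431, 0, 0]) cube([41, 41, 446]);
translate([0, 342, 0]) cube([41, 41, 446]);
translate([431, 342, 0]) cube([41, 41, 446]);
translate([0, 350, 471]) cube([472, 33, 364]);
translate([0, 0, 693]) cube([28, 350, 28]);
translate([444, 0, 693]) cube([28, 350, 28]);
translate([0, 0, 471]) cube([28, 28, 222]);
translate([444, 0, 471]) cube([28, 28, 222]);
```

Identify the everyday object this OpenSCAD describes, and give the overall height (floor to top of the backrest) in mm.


A chair. The overall height is 835 mm.

A slab on four corner posts with a tall panel at the back — a chair. The seat slab sits at z = 446 with thickness 25, and the 364 mm backrest starts at the seat top, so the overall height is 446 + 25 + 364 = 835 mm.


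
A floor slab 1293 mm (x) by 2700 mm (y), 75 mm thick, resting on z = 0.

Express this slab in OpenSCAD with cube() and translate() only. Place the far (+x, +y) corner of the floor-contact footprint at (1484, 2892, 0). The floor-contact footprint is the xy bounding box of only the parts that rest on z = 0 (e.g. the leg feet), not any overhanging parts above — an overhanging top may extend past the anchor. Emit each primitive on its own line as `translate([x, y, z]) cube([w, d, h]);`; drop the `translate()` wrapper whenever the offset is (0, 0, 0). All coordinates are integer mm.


translate([191, 192, 0]) cube([1293, 2700, 75]);


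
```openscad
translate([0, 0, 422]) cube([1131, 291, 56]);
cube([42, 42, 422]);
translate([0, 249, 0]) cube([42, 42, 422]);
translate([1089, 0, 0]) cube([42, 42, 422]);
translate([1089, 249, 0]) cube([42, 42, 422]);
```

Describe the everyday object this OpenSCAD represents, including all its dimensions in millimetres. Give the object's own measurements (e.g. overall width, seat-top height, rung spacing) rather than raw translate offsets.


A long wooden bench with a 1131 mm (x) × 291 mm (y) seat, 56 mm thick, its top surface 478 mm above the floor. Four 42 mm square legs at the seat corners, flush with the edges, run from z = 0 to the seat underside.
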